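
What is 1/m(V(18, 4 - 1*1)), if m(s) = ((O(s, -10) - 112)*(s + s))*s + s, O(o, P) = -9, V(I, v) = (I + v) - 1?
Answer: -1/96780 ≈ -1.0333e-5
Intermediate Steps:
V(I, v) = -1 + I + v
m(s) = s - 242*s² (m(s) = ((-9 - 112)*(s + s))*s + s = (-242*s)*s + s = -242*s² + s = s - 242*s²)
1/m(V(18, 4 - 1*1)) = 1/((-1 + 18 + (4 - 1*1))*(1 - 242*(-1 + 18 + (4 - 1*1)))) = 1/((-1 + 18 + (4 - 1))*(1 - 242*(-1 + 18 + (4 - 1)))) = 1/((-1 + 18 + 3)*(1 - 242*(-1 + 18 + 3))) = 1/(20*(1 - 242*20)) = 1/(20*(1 - 4840)) = 1/(20*(-4839)) = 1/(-96780) = -1/96780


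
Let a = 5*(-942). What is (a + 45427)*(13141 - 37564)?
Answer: -994431291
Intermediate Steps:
a = -4710
(a + 45427)*(13141 - 37564) = (-4710 + 45427)*(13141 - 37564) = 40717*(-24423) = -994431291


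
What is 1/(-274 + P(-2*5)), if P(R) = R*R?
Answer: -1/174 ≈ -0.0057471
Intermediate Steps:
P(R) = R**2
1/(-274 + P(-2*5)) = 1/(-274 + (-2*5)**2) = 1/(-274 + (-10)**2) = 1/(-274 + 100) = 1/(-174) = -1/174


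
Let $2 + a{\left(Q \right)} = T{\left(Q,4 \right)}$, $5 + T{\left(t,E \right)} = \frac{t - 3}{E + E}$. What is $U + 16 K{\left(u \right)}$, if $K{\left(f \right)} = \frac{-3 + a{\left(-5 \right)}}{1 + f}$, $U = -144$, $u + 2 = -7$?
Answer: $-122$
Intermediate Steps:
$u = -9$ ($u = -2 - 7 = -9$)
$T{\left(t,E \right)} = -5 + \frac{-3 + t}{2 E}$ ($T{\left(t,E \right)} = -5 + \frac{t - 3}{E + E} = -5 + \frac{-3 + t}{2 E}$)
$a{\left(Q \right)} = - \frac{59}{8} + \frac{Q}{8}$ ($a{\left(Q \right)} = -2 + \frac{-3 + Q - 40}{2 \cdot 4} = -2 + \frac{1}{2} \cdot \frac{1}{4} \left(-3 + Q - 40\right) = -2 + \frac{1}{2} \cdot \frac{1}{4} \left(-43 + Q\right) = -2 + \left(- \frac{43}{8} + \frac{Q}{8}\right) = - \frac{59}{8} + \frac{Q}{8}$)
$K{\left(f \right)} = - \frac{11}{1 + f}$ ($K{\left(f \right)} = \frac{-3 + \left(- \frac{59}{8} + \frac{1}{8} \left(-5\right)\right)}{1 + f} = \frac{-3 - 8}{1 + f} = - \frac{11}{1 + f}$)
$U + 16 K{\left(u \right)} = -144 + 16 \left(- \frac{11}{1 - 9}\right) = -144 + 16 \left(- \frac{11}{-8}\right) = -144 + 16 \left(\left(-11\right) \left(- \frac{1}{8}\right)\right) = -144 + 16 \cdot \frac{11}{8} = -144 + 22 = -122$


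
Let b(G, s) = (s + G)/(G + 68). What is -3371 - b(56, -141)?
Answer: -417919/124 ≈ -3370.3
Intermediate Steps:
b(G, s) = (G + s)/(68 + G)
-3371 - b(56, -141) = -3371 - (56 - 141)/(68 + 56) = -3371 - (-85)/124 = -3371 - 1*(-85/124) = -3371 + 85/124 = -417919/124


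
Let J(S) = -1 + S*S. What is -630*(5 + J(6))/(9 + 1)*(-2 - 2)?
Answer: 10080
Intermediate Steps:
J(S) = -1 + S²
-630*(5 + J(6))/(9 + 1)*(-2 - 2) = -630*(5 + (-1 + 6²))/(9 + 1)*(-2 - 2) = -630*(5 + (-1 + 36))/10*(-4) = -630*(5 + 35)*(⅒)*(-4) = -630*40*(⅒)*(-4) = -2520*(-4) = -630*(-16) = 10080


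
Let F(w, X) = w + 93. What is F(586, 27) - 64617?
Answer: -63938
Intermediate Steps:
F(w, X) = 93 + w
F(586, 27) - 64617 = (93 + 586) - 64617 = 679 - 64617 = -63938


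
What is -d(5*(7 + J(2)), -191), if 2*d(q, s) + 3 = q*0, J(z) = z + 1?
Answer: 3/2 ≈ 1.5000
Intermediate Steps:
J(z) = 1 + z
d(q, s) = -3/2 (d(q, s) = -3/2 + (q*0)/2 = -3/2 + (½)*0 = -3/2 + 0 = -3/2)
-d(5*(7 + J(2)), -191) = -1*(-3/2) = 3/2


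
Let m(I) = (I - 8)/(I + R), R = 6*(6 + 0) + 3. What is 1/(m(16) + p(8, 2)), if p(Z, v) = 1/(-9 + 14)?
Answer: 55/19 ≈ 2.8947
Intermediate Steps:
p(Z, v) = ⅕ (p(Z, v) = 1/5 = ⅕)
R = 39 (R = 6*6 + 3 = 36 + 3 = 39)
m(I) = (-8 + I)/(39 + I) (m(I) = (I - 8)/(I + 39) = (-8 + I)/(39 + I))
1/(m(16) + p(8, 2)) = 1/((-8 + 16)/(39 + 16) + ⅕) = 1/(8/55 + ⅕) = 1/(19/55) = 55/19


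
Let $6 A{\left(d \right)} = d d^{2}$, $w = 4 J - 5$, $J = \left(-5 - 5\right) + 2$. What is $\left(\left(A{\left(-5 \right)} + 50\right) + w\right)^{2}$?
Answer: $\frac{2209}{36} \approx 61.361$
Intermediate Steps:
$J = -8$ ($J = -10 + 2 = -8$)
$w = -37$ ($w = 4 \left(-8\right) - 5 = -32 - 5 = -37$)
$A{\left(d \right)} = \frac{d^{3}}{6}$ ($A{\left(d \right)} = \frac{d d^{2}}{6} = \frac{d^{3}}{6}$)
$\left(\left(A{\left(-5 \right)} + 50\right) + w\right)^{2} = \left(\left(\frac{\left(-5\right)^{3}}{6} + 50\right) - 37\right)^{2} = \left(\left(\frac{1}{6} \left(-125\right) + 50\right) - 37\right)^{2} = \left(\left(- \frac{125}{6} + 50\right) - 37\right)^{2} = \left(\frac{175}{6} - 37\right)^{2} = \left(- \frac{47}{6}\right)^{2} = \frac{2209}{36}$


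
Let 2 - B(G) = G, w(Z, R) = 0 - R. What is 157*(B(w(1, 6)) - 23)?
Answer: -2355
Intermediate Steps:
w(Z, R) = -R
B(G) = 2 - G
157*(B(w(1, 6)) - 23) = 157*((2 - (-1)*6) - 23) = 157*((2 - 1*(-6)) - 23) = 157*((2 + 6) - 23) = 157*(8 - 23) = 157*(-15) = -2355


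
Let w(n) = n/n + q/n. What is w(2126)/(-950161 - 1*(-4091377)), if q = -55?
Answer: 2071/6678225216 ≈ 3.1011e-7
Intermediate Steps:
w(n) = 1 - 55/n (w(n) = n/n - 55/n = 1 - 55/n)
w(2126)/(-950161 - 1*(-4091377)) = ((-55 + 2126)/2126)/(-950161 - 1*(-4091377)) = ((1/2126)*2071)/(-950161 + 4091377) = (2071/2126)/3141216 = (2071/2126)*(1/3141216) = 2071/6678225216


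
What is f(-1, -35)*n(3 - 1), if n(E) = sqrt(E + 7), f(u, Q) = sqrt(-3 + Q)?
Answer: 3*I*sqrt(38) ≈ 18.493*I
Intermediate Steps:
n(E) = sqrt(7 + E)
f(-1, -35)*n(3 - 1) = sqrt(-3 - 35)*sqrt(7 + (3 - 1)) = sqrt(-38)*sqrt(7 + 2) = (I*sqrt(38))*sqrt(9) = (I*sqrt(38))*3 = 3*I*sqrt(38)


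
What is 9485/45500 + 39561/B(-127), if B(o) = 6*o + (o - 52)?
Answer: -51174289/1223300 ≈ -41.833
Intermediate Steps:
B(o) = -52 + 7*o (B(o) = 6*o + (-52 + o) = -52 + 7*o)
9485/45500 + 39561/B(-127) = 9485/45500 + 39561/(-52 + 7*(-127)) = 9485*(1/45500) + 39561/(-52 - 889) = 271/1300 + 39561/(-941) = 271/1300 + 39561*(-1/941) = 271/1300 - 39561/941 = -51174289/1223300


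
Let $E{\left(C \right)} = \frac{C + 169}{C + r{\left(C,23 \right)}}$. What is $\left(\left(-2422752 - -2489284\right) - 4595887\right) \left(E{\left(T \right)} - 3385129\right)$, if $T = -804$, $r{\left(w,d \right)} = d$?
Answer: $\frac{11974641325021470}{781} \approx 1.5332 \cdot 10^{13}$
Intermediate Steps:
$E{\left(C \right)} = \frac{169 + C}{23 + C}$ ($E{\left(C \right)} = \frac{C + 169}{C + 23} = \frac{169 + C}{23 + C}$)
$\left(\left(-2422752 - -2489284\right) - 4595887\right) \left(E{\left(T \right)} - 3385129\right) = \left(\left(-2422752 - -2489284\right) - 4595887\right) \left(\frac{169 - 804}{23 - 804} - 3385129\right) = \left(\left(-2422752 + 2489284\right) - 4595887\right) \left(\frac{1}{-781} \left(-635\right) - 3385129\right) = \left(66532 - 4595887\right) \left(\left(- \frac{1}{781}\right) \left(-635\right) - 3385129\right) = - 4529355 \left(\frac{635}{781} - 3385129\right) = \left(-4529355\right) \left(- \frac{2643785114}{781}\right) = \frac{11974641325021470}{781}$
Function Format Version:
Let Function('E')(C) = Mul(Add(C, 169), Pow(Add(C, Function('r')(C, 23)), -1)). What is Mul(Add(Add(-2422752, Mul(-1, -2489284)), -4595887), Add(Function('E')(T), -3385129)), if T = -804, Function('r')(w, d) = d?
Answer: Rational(11974641325021470, 781) ≈ 1.5332e+13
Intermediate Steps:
Function('E')(C) = Mul(Pow(Add(23, C), -1), Add(169, C)) (Function('E')(C) = Mul(Add(C, 169), Pow(Add(C, 23), -1)) = Mul(Add(169, C), Pow(Add(23, C), -1)) = Mul(Pow(Add(23, C), -1), Add(169, C)))
Mul(Add(Add(-2422752, Mul(-1, -2489284)), -4595887), Add(Function('E')(T), -3385129)) = Mul(Add(Add(-2422752, Mul(-1, -2489284)), -4595887), Add(Mul(Pow(Add(23, -804), -1), Add(169, -804)), -3385129)) = Mul(Add(Add(-2422752, 2489284), -4595887), Add(Mul(Pow(-781, -1), -635), -3385129)) = Mul(Add(66532, -4595887), Add(Mul(Rational(-1, 781), -635), -3385129)) = Mul(-4529355, Add(Rational(635, 781), -3385129)) = Mul(-4529355, Rational(-2643785114, 781)) = Rational(11974641325021470, 781)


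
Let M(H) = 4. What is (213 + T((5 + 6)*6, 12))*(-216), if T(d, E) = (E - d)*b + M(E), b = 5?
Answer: 11448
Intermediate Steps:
T(d, E) = 4 - 5*d + 5*E (T(d, E) = (E - d)*5 + 4 = (-5*d + 5*E) + 4 = 4 - 5*d + 5*E)
(213 + T((5 + 6)*6, 12))*(-216) = (213 + (4 - 5*(5 + 6)*6 + 5*12))*(-216) = (213 + (4 - 55*6 + 60))*(-216) = (213 + (4 - 5*66 + 60))*(-216) = (213 + (4 - 330 + 60))*(-216) = (213 - 266)*(-216) = -53*(-216) = 11448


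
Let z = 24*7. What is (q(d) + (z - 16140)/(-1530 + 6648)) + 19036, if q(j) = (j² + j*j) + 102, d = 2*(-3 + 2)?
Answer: 16328876/853 ≈ 19143.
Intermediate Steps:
z = 168
d = -2 (d = 2*(-1) = -2)
q(j) = 102 + 2*j² (q(j) = (j² + j²) + 102 = 2*j² + 102 = 102 + 2*j²)
(q(d) + (z - 16140)/(-1530 + 6648)) + 19036 = ((102 + 2*(-2)²) + (168 - 16140)/(-1530 + 6648)) + 19036 = ((102 + 2*4) - 15972/5118) + 19036 = ((102 + 8) - 15972*1/5118) + 19036 = (110 - 2662/853) + 19036 = 91168/853 + 19036 = 16328876/853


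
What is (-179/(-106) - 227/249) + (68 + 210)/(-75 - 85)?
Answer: -1014023/1055760 ≈ -0.96047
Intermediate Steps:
(-179/(-106) - 227/249) + (68 + 210)/(-75 - 85) = (-179*(-1/106) - 227*1/249) + 278/(-160) = (179/106 - 227/249) + 278*(-1/160) = 20509/26394 - 139/80 = -1014023/1055760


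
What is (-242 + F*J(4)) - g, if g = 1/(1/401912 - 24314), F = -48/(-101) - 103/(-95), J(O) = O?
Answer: -22105808578003006/93763187881365 ≈ -235.76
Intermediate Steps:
F = 14963/9595 (F = -48*(-1/101) - 103*(-1/95) = 48/101 + 103/95 = 14963/9595 ≈ 1.5595)
g = -401912/9772088367 (g = 1/(1/401912 - 24314) = 1/(-9772088367/401912) = -401912/9772088367 ≈ -4.1129e-5)
(-242 + F*J(4)) - g = (-242 + (14963/9595)*4) - 1*(-401912/9772088367) = (-242 + 59852/9595) + 401912/9772088367 = -2262138/9595 + 401912/9772088367 = -22105808578003006/93763187881365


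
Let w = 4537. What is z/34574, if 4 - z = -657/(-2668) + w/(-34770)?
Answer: 180163133/1603652065320 ≈ 0.00011235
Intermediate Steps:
z = 180163133/46383180 (z = 4 - (-657/(-2668) + 4537/(-34770)) = 4 - (-657*(-1/2668) + 4537*(-1/34770)) = 4 - (657/2668 - 4537/34770) = 4 - 1*5369587/46383180 = 4 - 5369587/46383180 = 180163133/46383180 ≈ 3.8842)
z/34574 = (180163133/46383180)/34574 = (180163133/46383180)*(1/34574) = 180163133/1603652065320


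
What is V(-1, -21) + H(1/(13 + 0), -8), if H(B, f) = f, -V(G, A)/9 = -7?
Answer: 55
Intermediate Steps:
V(G, A) = 63 (V(G, A) = -9*(-7) = 63)
V(-1, -21) + H(1/(13 + 0), -8) = 63 - 8 = 55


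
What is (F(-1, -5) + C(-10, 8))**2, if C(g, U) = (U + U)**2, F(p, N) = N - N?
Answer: 65536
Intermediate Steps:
F(p, N) = 0
C(g, U) = 4*U**2 (C(g, U) = (2*U)**2 = 4*U**2)
(F(-1, -5) + C(-10, 8))**2 = (0 + 4*8**2)**2 = (0 + 4*64)**2 = (0 + 256)**2 = 256**2 = 65536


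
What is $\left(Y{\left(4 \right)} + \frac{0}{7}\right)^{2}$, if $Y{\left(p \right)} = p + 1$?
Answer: $25$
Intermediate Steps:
$Y{\left(p \right)} = 1 + p$
$\left(Y{\left(4 \right)} + \frac{0}{7}\right)^{2} = \left(\left(1 + 4\right) + \frac{0}{7}\right)^{2} = \left(5 + 0 \cdot \frac{1}{7}\right)^{2} = \left(5 + 0\right)^{2} = 5^{2} = 25$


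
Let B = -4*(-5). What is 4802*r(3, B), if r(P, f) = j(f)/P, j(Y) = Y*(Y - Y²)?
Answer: -36495200/3 ≈ -1.2165e+7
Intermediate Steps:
B = 20
r(P, f) = f²*(1 - f)/P (r(P, f) = (f²*(1 - f))/P = f²*(1 - f)/P)
4802*r(3, B) = 4802*(20²*(1 - 1*20)/3) = 4802*((⅓)*400*(1 - 20)) = 4802*((⅓)*400*(-19)) = 4802*(-7600/3) = -36495200/3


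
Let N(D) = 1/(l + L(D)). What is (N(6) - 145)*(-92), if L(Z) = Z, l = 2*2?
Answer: 66654/5 ≈ 13331.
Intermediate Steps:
l = 4
N(D) = 1/(4 + D)
(N(6) - 145)*(-92) = (1/(4 + 6) - 145)*(-92) = (1/10 - 145)*(-92) = (⅒ - 145)*(-92) = -1449/10*(-92) = 66654/5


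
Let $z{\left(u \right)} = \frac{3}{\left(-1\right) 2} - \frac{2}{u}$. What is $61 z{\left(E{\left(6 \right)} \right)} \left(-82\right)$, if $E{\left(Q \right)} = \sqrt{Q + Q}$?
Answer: $7503 + \frac{5002 \sqrt{3}}{3} \approx 10391.0$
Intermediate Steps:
$E{\left(Q \right)} = \sqrt{2} \sqrt{Q}$ ($E{\left(Q \right)} = \sqrt{2 Q} = \sqrt{2} \sqrt{Q}$)
$z{\left(u \right)} = - \frac{3}{2} - \frac{2}{u}$ ($z{\left(u \right)} = \frac{3}{-2} - \frac{2}{u} = 3 \left(- \frac{1}{2}\right) - \frac{2}{u} = - \frac{3}{2} - \frac{2}{u}$)
$61 z{\left(E{\left(6 \right)} \right)} \left(-82\right) = 61 \left(- \frac{3}{2} - \frac{2}{\sqrt{2} \sqrt{6}}\right) \left(-82\right) = 61 \left(- \frac{3}{2} - \frac{2}{2 \sqrt{3}}\right) \left(-82\right) = 61 \left(- \frac{3}{2} - 2 \frac{\sqrt{3}}{6}\right) \left(-82\right) = 61 \left(- \frac{3}{2} - \frac{\sqrt{3}}{3}\right) \left(-82\right) = \left(- \frac{183}{2} - \frac{61 \sqrt{3}}{3}\right) \left(-82\right) = 7503 + \frac{5002 \sqrt{3}}{3}$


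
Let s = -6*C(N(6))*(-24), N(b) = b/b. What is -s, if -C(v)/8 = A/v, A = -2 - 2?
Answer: -4608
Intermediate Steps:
A = -4
N(b) = 1
C(v) = 32/v (C(v) = -(-32)/v = 32/v)
s = 4608 (s = -192/1*(-24) = -192*(-24) = 4608)
-s = -1*4608 = -4608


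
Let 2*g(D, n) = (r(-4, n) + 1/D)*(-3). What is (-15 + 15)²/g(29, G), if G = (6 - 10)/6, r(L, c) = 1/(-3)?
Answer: 0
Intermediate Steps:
r(L, c) = -⅓
G = -⅔ (G = -4*⅙ = -⅔ ≈ -0.66667)
g(D, n) = ½ - 3/(2*D) (g(D, n) = ((-⅓ + 1/D)*(-3))/2 = (1 - 3/D)/2 = ½ - 3/(2*D))
(-15 + 15)²/g(29, G) = (-15 + 15)²/(((½)*(-3 + 29)/29)) = 0²/(((½)*(1/29)*26)) = 0/(13/29) = 0*(29/13) = 0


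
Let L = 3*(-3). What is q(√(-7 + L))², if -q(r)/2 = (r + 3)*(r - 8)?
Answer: 4800 + 6400*I ≈ 4800.0 + 6400.0*I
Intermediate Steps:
L = -9
q(r) = -2*(-8 + r)*(3 + r) (q(r) = -2*(r + 3)*(r - 8) = -2*(3 + r)*(-8 + r) = -2*(-8 + r)*(3 + r))
q(√(-7 + L))² = (48 - 2*(√(-7 - 9))² + 10*√(-7 - 9))² = (48 - 2*(√(-16))² + 10*√(-16))² = (48 - 2*(4*I)² + 10*(4*I))² = (48 - 2*(-16) + 40*I)² = (48 + 32 + 40*I)² = (80 + 40*I)²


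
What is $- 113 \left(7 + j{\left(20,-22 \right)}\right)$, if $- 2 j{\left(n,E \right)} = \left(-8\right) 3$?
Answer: $-2147$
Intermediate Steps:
$j{\left(n,E \right)} = 12$ ($j{\left(n,E \right)} = - \frac{\left(-8\right) 3}{2} = \left(- \frac{1}{2}\right) \left(-24\right) = 12$)
$- 113 \left(7 + j{\left(20,-22 \right)}\right) = - 113 \left(7 + 12\right) = \left(-113\right) 19 = -2147$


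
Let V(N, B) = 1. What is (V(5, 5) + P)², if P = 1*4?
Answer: 25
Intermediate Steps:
P = 4
(V(5, 5) + P)² = (1 + 4)² = 5² = 25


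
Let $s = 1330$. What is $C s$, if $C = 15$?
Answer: $19950$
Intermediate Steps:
$C s = 15 \cdot 1330 = 19950$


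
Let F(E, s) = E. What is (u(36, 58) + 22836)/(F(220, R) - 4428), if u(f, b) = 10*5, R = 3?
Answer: -11443/2104 ≈ -5.4387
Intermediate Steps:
u(f, b) = 50
(u(36, 58) + 22836)/(F(220, R) - 4428) = (50 + 22836)/(220 - 4428) = 22886/(-4208) = 22886*(-1/4208) = -11443/2104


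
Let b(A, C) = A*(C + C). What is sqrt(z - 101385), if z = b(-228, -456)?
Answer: 3*sqrt(11839) ≈ 326.42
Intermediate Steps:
b(A, C) = 2*A*C (b(A, C) = A*(2*C) = 2*A*C)
z = 207936 (z = 2*(-228)*(-456) = 207936)
sqrt(z - 101385) = sqrt(207936 - 101385) = sqrt(106551) = 3*sqrt(11839)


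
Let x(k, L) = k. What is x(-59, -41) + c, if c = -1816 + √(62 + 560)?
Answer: -1875 + √622 ≈ -1850.1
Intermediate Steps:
c = -1816 + √622 ≈ -1791.1
x(-59, -41) + c = -59 + (-1816 + √622) = -1875 + √622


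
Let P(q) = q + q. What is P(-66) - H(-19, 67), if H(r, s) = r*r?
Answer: -493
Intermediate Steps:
H(r, s) = r²
P(q) = 2*q
P(-66) - H(-19, 67) = 2*(-66) - 1*(-19)² = -132 - 1*361 = -132 - 361 = -493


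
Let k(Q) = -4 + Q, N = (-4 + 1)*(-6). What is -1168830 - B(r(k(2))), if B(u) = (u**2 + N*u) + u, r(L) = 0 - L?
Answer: -1168872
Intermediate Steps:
N = 18 (N = -3*(-6) = 18)
r(L) = -L
B(u) = u**2 + 19*u (B(u) = (u**2 + 18*u) + u = u**2 + 19*u)
-1168830 - B(r(k(2))) = -1168830 - (-(-4 + 2))*(19 - (-4 + 2)) = -1168830 - (-1*(-2))*(19 - 1*(-2)) = -1168830 - 2*(19 + 2) = -1168830 - 2*21 = -1168830 - 1*42 = -1168830 - 42 = -1168872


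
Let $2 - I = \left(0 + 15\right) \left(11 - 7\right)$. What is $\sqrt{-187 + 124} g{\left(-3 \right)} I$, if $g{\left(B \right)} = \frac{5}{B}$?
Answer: $290 i \sqrt{7} \approx 767.27 i$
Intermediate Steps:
$I = -58$ ($I = 2 - \left(0 + 15\right) \left(11 - 7\right) = 2 - 15 \cdot 4 = 2 - 60 = -58$)
$\sqrt{-187 + 124} g{\left(-3 \right)} I = \sqrt{-187 + 124} \frac{5}{-3} \left(-58\right) = \sqrt{-63} \cdot 5 \left(- \frac{1}{3}\right) \left(-58\right) = 3 i \sqrt{7} \left(\left(- \frac{5}{3}\right) \left(-58\right)\right) = 3 i \sqrt{7} \cdot \frac{290}{3} = 290 i \sqrt{7}$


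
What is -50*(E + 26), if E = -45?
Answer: 950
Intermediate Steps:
-50*(E + 26) = -50*(-45 + 26) = -50*(-19) = 950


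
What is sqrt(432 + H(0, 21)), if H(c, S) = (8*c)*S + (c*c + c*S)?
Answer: 12*sqrt(3) ≈ 20.785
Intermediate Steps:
H(c, S) = c**2 + 9*S*c (H(c, S) = 8*S*c + (c**2 + S*c) = c**2 + 9*S*c)
sqrt(432 + H(0, 21)) = sqrt(432 + 0*(0 + 9*21)) = sqrt(432 + 0*(0 + 189)) = sqrt(432 + 0*189) = sqrt(432 + 0) = sqrt(432) = 12*sqrt(3)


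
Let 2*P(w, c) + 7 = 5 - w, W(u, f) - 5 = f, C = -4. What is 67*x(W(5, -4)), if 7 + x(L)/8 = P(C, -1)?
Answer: -3216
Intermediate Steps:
W(u, f) = 5 + f
P(w, c) = -1 - w/2 (P(w, c) = -7/2 + (5 - w)/2 = -7/2 + (5/2 - w/2) = -1 - w/2)
x(L) = -48 (x(L) = -56 + 8*(-1 - ½*(-4)) = -56 + 8*(-1 + 2) = -56 + 8*1 = -56 + 8 = -48)
67*x(W(5, -4)) = 67*(-48) = -3216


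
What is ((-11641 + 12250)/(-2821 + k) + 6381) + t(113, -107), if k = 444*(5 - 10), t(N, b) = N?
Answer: 32735645/5041 ≈ 6493.9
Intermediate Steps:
k = -2220 (k = 444*(-5) = -2220)
((-11641 + 12250)/(-2821 + k) + 6381) + t(113, -107) = ((-11641 + 12250)/(-2821 - 2220) + 6381) + 113 = (609/(-5041) + 6381) + 113 = (609*(-1/5041) + 6381) + 113 = (-609/5041 + 6381) + 113 = 32166012/5041 + 113 = 32735645/5041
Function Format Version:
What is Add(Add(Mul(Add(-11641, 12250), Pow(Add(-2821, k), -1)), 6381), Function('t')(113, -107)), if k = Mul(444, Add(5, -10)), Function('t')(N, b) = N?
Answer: Rational(32735645, 5041) ≈ 6493.9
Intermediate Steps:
k = -2220 (k = Mul(444, -5) = -2220)
Add(Add(Mul(Add(-11641, 12250), Pow(Add(-2821, k), -1)), 6381), Function('t')(113, -107)) = Add(Add(Mul(Add(-11641, 12250), Pow(Add(-2821, -2220), -1)), 6381), 113) = Add(Add(Mul(609, Pow(-5041, -1)), 6381), 113) = Add(Add(Mul(609, Rational(-1, 5041)), 6381), 113) = Add(Add(Rational(-609, 5041), 6381), 113) = Add(Rational(32166012, 5041), 113) = Rational(32735645, 5041)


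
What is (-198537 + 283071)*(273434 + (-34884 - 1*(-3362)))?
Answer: 20449789008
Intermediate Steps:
(-198537 + 283071)*(273434 + (-34884 - 1*(-3362))) = 84534*(273434 + (-34884 + 3362)) = 84534*(273434 - 31522) = 84534*241912 = 20449789008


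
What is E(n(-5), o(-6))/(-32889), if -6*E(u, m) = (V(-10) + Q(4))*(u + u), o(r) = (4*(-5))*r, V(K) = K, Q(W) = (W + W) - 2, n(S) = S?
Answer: 20/98667 ≈ 0.00020270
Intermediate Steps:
Q(W) = -2 + 2*W (Q(W) = 2*W - 2 = -2 + 2*W)
o(r) = -20*r
E(u, m) = 4*u/3 (E(u, m) = -(-10 + (-2 + 2*4))*(u + u)/6 = -(-10 + (-2 + 8))*2*u/6 = -(-10 + 6)*2*u/6 = -(-2)*2*u/3 = -(-4)*u/3 = 4*u/3)
E(n(-5), o(-6))/(-32889) = ((4/3)*(-5))/(-32889) = -20/3*(-1/32889) = 20/98667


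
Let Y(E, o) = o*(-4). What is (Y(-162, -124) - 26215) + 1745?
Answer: -23974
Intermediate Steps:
Y(E, o) = -4*o
(Y(-162, -124) - 26215) + 1745 = (-4*(-124) - 26215) + 1745 = (496 - 26215) + 1745 = -25719 + 1745 = -23974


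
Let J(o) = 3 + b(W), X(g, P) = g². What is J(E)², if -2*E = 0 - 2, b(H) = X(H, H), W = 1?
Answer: 16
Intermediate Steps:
b(H) = H²
E = 1 (E = -(0 - 2)/2 = -½*(-2) = 1)
J(o) = 4 (J(o) = 3 + 1² = 3 + 1 = 4)
J(E)² = 4² = 16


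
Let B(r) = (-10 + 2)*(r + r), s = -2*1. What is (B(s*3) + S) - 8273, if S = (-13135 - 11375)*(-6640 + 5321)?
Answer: 32320513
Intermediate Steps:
s = -2
B(r) = -16*r
S = 32328690 (S = -24510*(-1319) = 32328690)
(B(s*3) + S) - 8273 = (-(-32)*3 + 32328690) - 8273 = (-16*(-6) + 32328690) - 8273 = (96 + 32328690) - 8273 = 32328786 - 8273 = 32320513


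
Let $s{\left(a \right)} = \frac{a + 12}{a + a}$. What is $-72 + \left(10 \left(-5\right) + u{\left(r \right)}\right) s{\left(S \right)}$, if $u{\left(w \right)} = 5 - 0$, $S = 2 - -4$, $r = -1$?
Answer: $- \frac{279}{2} \approx -139.5$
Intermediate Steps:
$S = 6$ ($S = 2 + 4 = 6$)
$u{\left(w \right)} = 5$ ($u{\left(w \right)} = 5 + 0 = 5$)
$s{\left(a \right)} = \frac{12 + a}{2 a}$
$-72 + \left(10 \left(-5\right) + u{\left(r \right)}\right) s{\left(S \right)} = -72 + \left(10 \left(-5\right) + 5\right) \frac{12 + 6}{2 \cdot 6} = -72 + \left(-50 + 5\right) \frac{1}{2} \cdot \frac{1}{6} \cdot 18 = -72 - \frac{135}{2} = - \frac{279}{2}$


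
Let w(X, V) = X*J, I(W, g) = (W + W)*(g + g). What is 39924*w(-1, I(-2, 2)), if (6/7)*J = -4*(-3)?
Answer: -558936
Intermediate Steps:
I(W, g) = 4*W*g (I(W, g) = (2*W)*(2*g) = 4*W*g)
J = 14 (J = 7*(-4*(-3))/6 = (7/6)*12 = 14)
w(X, V) = 14*X (w(X, V) = X*14 = 14*X)
39924*w(-1, I(-2, 2)) = 39924*(14*(-1)) = 39924*(-14) = -558936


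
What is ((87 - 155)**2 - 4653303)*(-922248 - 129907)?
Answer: 4891130853245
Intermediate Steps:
((87 - 155)**2 - 4653303)*(-922248 - 129907) = ((-68)**2 - 4653303)*(-1052155) = (4624 - 4653303)*(-1052155) = -4648679*(-1052155) = 4891130853245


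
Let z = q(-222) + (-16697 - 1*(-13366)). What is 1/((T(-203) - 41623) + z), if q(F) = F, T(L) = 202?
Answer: -1/44974 ≈ -2.2235e-5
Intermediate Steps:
z = -3553 (z = -222 + (-16697 - 1*(-13366)) = -222 + (-16697 + 13366) = -222 - 3331 = -3553)
1/((T(-203) - 41623) + z) = 1/((202 - 41623) - 3553) = 1/(-41421 - 3553) = 1/(-44974) = -1/44974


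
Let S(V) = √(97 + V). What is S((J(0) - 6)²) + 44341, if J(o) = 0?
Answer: 44341 + √133 ≈ 44353.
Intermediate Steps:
S((J(0) - 6)²) + 44341 = √(97 + (0 - 6)²) + 44341 = √(97 + (-6)²) + 44341 = √(97 + 36) + 44341 = √133 + 44341 = 44341 + √133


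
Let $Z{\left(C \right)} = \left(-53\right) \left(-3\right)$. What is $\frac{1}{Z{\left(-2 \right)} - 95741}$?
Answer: $- \frac{1}{95582} \approx -1.0462 \cdot 10^{-5}$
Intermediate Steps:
$Z{\left(C \right)} = 159$
$\frac{1}{Z{\left(-2 \right)} - 95741} = \frac{1}{159 - 95741} = \frac{1}{-95582} = - \frac{1}{95582}$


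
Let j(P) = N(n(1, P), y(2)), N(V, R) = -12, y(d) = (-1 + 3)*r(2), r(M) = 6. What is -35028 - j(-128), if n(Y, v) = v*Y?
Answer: -35016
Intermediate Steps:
n(Y, v) = Y*v
y(d) = 12 (y(d) = (-1 + 3)*6 = 2*6 = 12)
j(P) = -12
-35028 - j(-128) = -35028 - 1*(-12) = -35028 + 12 = -35016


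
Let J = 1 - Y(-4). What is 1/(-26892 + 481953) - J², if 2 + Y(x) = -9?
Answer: -65528783/455061 ≈ -144.00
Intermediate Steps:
Y(x) = -11 (Y(x) = -2 - 9 = -11)
J = 12 (J = 1 - 1*(-11) = 1 + 11 = 12)
1/(-26892 + 481953) - J² = 1/(-26892 + 481953) - 1*12² = 1/455061 - 1*144 = 1/455061 - 144 = -65528783/455061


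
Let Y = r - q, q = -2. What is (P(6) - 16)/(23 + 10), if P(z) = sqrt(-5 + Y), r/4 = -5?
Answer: -16/33 + I*sqrt(23)/33 ≈ -0.48485 + 0.14533*I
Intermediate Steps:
r = -20 (r = 4*(-5) = -20)
Y = -18 (Y = -20 - 1*(-2) = -20 + 2 = -18)
P(z) = I*sqrt(23) (P(z) = sqrt(-5 - 18) = sqrt(-23) = I*sqrt(23))
(P(6) - 16)/(23 + 10) = (I*sqrt(23) - 16)/(23 + 10) = (-16 + I*sqrt(23))/33 = (-16 + I*sqrt(23))*(1/33) = -16/33 + I*sqrt(23)/33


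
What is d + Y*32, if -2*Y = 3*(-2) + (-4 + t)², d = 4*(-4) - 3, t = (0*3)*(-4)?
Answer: -179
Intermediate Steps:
t = 0 (t = 0*(-4) = 0)
d = -19 (d = -16 - 3 = -19)
Y = -5 (Y = -(3*(-2) + (-4 + 0)²)/2 = -(-6 + (-4)²)/2 = -(-6 + 16)/2 = -½*10 = -5)
d + Y*32 = -19 - 5*32 = -19 - 160 = -179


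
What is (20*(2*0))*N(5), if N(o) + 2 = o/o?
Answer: 0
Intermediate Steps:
N(o) = -1 (N(o) = -2 + o/o = -2 + 1 = -1)
(20*(2*0))*N(5) = (20*(2*0))*(-1) = (20*0)*(-1) = 0*(-1) = 0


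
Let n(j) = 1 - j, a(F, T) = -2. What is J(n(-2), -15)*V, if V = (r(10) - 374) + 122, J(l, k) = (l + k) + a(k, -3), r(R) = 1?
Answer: 3514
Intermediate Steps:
J(l, k) = -2 + k + l (J(l, k) = (l + k) - 2 = (k + l) - 2 = -2 + k + l)
V = -251 (V = (1 - 374) + 122 = -373 + 122 = -251)
J(n(-2), -15)*V = (-2 - 15 + (1 - 1*(-2)))*(-251) = (-2 - 15 + (1 + 2))*(-251) = (-2 - 15 + 3)*(-251) = -14*(-251) = 3514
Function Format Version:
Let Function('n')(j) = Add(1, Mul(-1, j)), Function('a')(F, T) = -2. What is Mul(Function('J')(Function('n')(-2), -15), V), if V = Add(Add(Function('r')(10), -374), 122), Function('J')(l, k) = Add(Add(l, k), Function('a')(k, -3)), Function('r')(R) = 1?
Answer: 3514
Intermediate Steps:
Function('J')(l, k) = Add(-2, k, l) (Function('J')(l, k) = Add(Add(l, k), -2) = Add(Add(k, l), -2) = Add(-2, k, l))
V = -251 (V = Add(Add(1, -374), 122) = Add(-373, 122) = -251)
Mul(Function('J')(Function('n')(-2), -15), V) = Mul(Add(-2, -15, Add(1, Mul(-1, -2))), -251) = Mul(Add(-2, -15, Add(1, 2)), -251) = Mul(Add(-2, -15, 3), -251) = Mul(-14, -251) = 3514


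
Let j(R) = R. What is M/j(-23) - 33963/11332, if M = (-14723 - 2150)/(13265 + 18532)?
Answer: -24646989917/8287442892 ≈ -2.9740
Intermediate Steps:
M = -16873/31797 ≈ -0.53065
M/j(-23) - 33963/11332 = -16873/31797/(-23) - 33963/11332 = -16873/31797*(-1/23) - 33963*1/11332 = 16873/731331 - 33963/11332 = -24646989917/8287442892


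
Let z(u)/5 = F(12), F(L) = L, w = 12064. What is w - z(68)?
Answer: 12004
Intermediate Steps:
z(u) = 60 (z(u) = 5*12 = 60)
w - z(68) = 12064 - 1*60 = 12064 - 60 = 12004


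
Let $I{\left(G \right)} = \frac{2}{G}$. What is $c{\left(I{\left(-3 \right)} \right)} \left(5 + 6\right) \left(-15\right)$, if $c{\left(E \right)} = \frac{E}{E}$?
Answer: $-165$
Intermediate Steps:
$c{\left(E \right)} = 1$
$c{\left(I{\left(-3 \right)} \right)} \left(5 + 6\right) \left(-15\right) = 1 \left(5 + 6\right) \left(-15\right) = 1 \cdot 11 \left(-15\right) = 11 \left(-15\right) = -165$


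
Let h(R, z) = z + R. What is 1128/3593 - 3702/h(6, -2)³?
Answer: -6614547/114976 ≈ -57.530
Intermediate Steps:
h(R, z) = R + z
1128/3593 - 3702/h(6, -2)³ = 1128/3593 - 3702/(6 - 2)³ = 1128*(1/3593) - 3702/(4³) = 1128/3593 - 3702/64 = 1128/3593 - 3702*1/64 = 1128/3593 - 1851/32 = -6614547/114976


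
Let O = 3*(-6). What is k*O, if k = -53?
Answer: 954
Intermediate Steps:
O = -18
k*O = -53*(-18) = 954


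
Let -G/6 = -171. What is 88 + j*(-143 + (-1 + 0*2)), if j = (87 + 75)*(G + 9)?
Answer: -24144392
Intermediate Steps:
G = 1026 (G = -6*(-171) = 1026)
j = 167670 (j = (87 + 75)*(1026 + 9) = 162*1035 = 167670)
88 + j*(-143 + (-1 + 0*2)) = 88 + 167670*(-143 + (-1 + 0*2)) = 88 + 167670*(-143 + (-1 + 0)) = 88 + 167670*(-143 - 1) = 88 + 167670*(-144) = 88 - 24144480 = -24144392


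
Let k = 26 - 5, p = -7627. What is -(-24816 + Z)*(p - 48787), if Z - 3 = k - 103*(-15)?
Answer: -1311456258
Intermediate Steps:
k = 21
Z = 1569 (Z = 3 + (21 - 103*(-15)) = 3 + (21 + 1545) = 3 + 1566 = 1569)
-(-24816 + Z)*(p - 48787) = -(-24816 + 1569)*(-7627 - 48787) = -(-23247)*(-56414) = -1*1311456258 = -1311456258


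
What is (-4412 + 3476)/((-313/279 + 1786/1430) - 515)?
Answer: 186717960/102709423 ≈ 1.8179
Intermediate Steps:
(-4412 + 3476)/((-313/279 + 1786/1430) - 515) = -936/((-313*1/279 + 1786*(1/1430)) - 515) = -936/((-313/279 + 893/715) - 515) = -936/(25352/199485 - 515) = -936/(-102709423/199485) = -936*(-199485/102709423) = 186717960/102709423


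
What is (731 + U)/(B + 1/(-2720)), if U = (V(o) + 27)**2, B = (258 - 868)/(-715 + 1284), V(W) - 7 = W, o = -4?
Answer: -2524266080/1659769 ≈ -1520.9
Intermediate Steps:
V(W) = 7 + W
B = -610/569 ≈ -1.0721
U = 900 (U = ((7 - 4) + 27)**2 = (3 + 27)**2 = 30**2 = 900)
(731 + U)/(B + 1/(-2720)) = (731 + 900)/(-610/569 + 1/(-2720)) = 1631/(-610/569 - 1/2720) = 1631/(-1659769/1547680) = 1631*(-1547680/1659769) = -2524266080/1659769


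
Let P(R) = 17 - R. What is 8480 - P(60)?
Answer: 8523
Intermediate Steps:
8480 - P(60) = 8480 - (17 - 1*60) = 8480 - (17 - 60) = 8480 - 1*(-43) = 8480 + 43 = 8523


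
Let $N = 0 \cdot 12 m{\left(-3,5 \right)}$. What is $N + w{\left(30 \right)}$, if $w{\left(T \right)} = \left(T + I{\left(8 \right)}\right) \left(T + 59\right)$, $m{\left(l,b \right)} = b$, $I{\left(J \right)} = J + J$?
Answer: $4094$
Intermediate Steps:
$I{\left(J \right)} = 2 J$
$w{\left(T \right)} = \left(16 + T\right) \left(59 + T\right)$ ($w{\left(T \right)} = \left(T + 2 \cdot 8\right) \left(T + 59\right) = \left(T + 16\right) \left(59 + T\right) = \left(16 + T\right) \left(59 + T\right)$)
$N = 0$ ($N = 0 \cdot 12 \cdot 5 = 0 \cdot 5 = 0$)
$N + w{\left(30 \right)} = 0 + \left(944 + 30^{2} + 75 \cdot 30\right) = 0 + \left(944 + 900 + 2250\right) = 0 + 4094 = 4094$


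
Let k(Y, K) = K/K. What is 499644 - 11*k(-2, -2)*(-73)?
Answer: 500447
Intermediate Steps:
k(Y, K) = 1
499644 - 11*k(-2, -2)*(-73) = 499644 - 11*1*(-73) = 499644 - 11*(-73) = 499644 - 1*(-803) = 499644 + 803 = 500447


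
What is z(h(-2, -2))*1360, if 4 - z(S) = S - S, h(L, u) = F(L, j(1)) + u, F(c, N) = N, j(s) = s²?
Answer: 5440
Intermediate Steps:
h(L, u) = 1 + u (h(L, u) = 1² + u = 1 + u)
z(S) = 4 (z(S) = 4 - (S - S) = 4 - 1*0 = 4 + 0 = 4)
z(h(-2, -2))*1360 = 4*1360 = 5440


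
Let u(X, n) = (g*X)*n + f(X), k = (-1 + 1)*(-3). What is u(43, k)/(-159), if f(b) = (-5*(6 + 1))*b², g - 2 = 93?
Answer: 64715/159 ≈ 407.01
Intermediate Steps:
g = 95 (g = 2 + 93 = 95)
f(b) = -35*b² (f(b) = (-5*7)*b² = -35*b²)
k = 0 (k = 0*(-3) = 0)
u(X, n) = -35*X² + 95*X*n (u(X, n) = (95*X)*n - 35*X² = 95*X*n - 35*X² = -35*X² + 95*X*n)
u(43, k)/(-159) = (5*43*(-7*43 + 19*0))/(-159) = (5*43*(-301 + 0))*(-1/159) = (5*43*(-301))*(-1/159) = -64715*(-1/159) = 64715/159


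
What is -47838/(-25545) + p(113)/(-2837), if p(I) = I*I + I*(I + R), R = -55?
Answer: -119296543/24157055 ≈ -4.9384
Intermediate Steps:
p(I) = I² + I*(-55 + I) (p(I) = I*I + I*(I - 55) = I² + I*(-55 + I))
-47838/(-25545) + p(113)/(-2837) = -47838/(-25545) + (113*(-55 + 2*113))/(-2837) = -47838*(-1/25545) + (113*(-55 + 226))*(-1/2837) = 15946/8515 + (113*171)*(-1/2837) = 15946/8515 + 19323*(-1/2837) = 15946/8515 - 19323/2837 = -119296543/24157055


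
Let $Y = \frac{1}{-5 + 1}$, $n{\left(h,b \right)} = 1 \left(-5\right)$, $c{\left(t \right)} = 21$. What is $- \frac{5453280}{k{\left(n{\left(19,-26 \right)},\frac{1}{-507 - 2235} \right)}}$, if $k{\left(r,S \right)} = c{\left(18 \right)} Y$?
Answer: $1038720$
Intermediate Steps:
$n{\left(h,b \right)} = -5$
$Y = - \frac{1}{4}$ ($Y = \frac{1}{-4} = - \frac{1}{4} \approx -0.25$)
$k{\left(r,S \right)} = - \frac{21}{4}$ ($k{\left(r,S \right)} = 21 \left(- \frac{1}{4}\right) = - \frac{21}{4}$)
$- \frac{5453280}{k{\left(n{\left(19,-26 \right)},\frac{1}{-507 - 2235} \right)}} = - \frac{5453280}{- \frac{21}{4}} = \left(-5453280\right) \left(- \frac{4}{21}\right) = 1038720$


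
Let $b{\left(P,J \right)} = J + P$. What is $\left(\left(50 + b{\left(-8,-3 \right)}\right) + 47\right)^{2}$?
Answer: $7396$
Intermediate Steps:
$\left(\left(50 + b{\left(-8,-3 \right)}\right) + 47\right)^{2} = \left(\left(50 - 11\right) + 47\right)^{2} = \left(39 + 47\right)^{2} = 86^{2} = 7396$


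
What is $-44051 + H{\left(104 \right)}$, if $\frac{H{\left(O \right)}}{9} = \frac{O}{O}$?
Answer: $-44042$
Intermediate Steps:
$H{\left(O \right)} = 9$ ($H{\left(O \right)} = 9 \frac{O}{O} = 9 \cdot 1 = 9$)
$-44051 + H{\left(104 \right)} = -44051 + 9 = -44042$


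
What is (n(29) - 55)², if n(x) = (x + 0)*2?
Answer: 9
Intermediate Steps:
n(x) = 2*x (n(x) = x*2 = 2*x)
(n(29) - 55)² = (2*29 - 55)² = (58 - 55)² = 3² = 9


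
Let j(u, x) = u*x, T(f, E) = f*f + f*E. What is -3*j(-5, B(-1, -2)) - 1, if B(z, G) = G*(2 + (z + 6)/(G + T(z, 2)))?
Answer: -11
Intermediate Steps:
T(f, E) = f² + E*f
B(z, G) = G*(2 + (6 + z)/(G + z*(2 + z))) (B(z, G) = G*(2 + (z + 6)/(G + z*(2 + z))) = G*(2 + (6 + z)/(G + z*(2 + z))))
-3*j(-5, B(-1, -2)) - 1 = -(-15)*(-2*(6 - 1 + 2*(-2) + 2*(-1)*(2 - 1))/(-2 - (2 - 1))) - 1 = -(-15)*(-2*(6 - 1 - 4 + 2*(-1)*1)/(-2 - 1*1)) - 1 = -(-15)*(-2*(6 - 1 - 4 - 2)/(-2 - 1)) - 1 = -(-15)*(-2*(-1)/(-3)) - 1 = -(-15)*(-2*(-⅓)*(-1)) - 1 = -(-15)*(-2)/3 - 1 = -3*10/3 - 1 = -10 - 1 = -11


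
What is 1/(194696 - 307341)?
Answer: -1/112645 ≈ -8.8775e-6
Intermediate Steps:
1/(194696 - 307341) = 1/(-112645) = -1/112645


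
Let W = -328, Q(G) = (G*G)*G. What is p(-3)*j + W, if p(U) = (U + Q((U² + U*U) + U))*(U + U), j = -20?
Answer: 404312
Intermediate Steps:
Q(G) = G³ (Q(G) = G²*G = G³)
p(U) = 2*U*(U + (U + 2*U²)³) (p(U) = (U + ((U² + U*U) + U)³)*(U + U) = (U + ((U² + U²) + U)³)*(2*U) = (U + (2*U² + U)³)*(2*U) = (U + (U + 2*U²)³)*(2*U) = 2*U*(U + (U + 2*U²)³))
p(-3)*j + W = (2*(-3)²*(1 + (-3)²*(1 + 2*(-3))³))*(-20) - 328 = (2*9*(1 + 9*(1 - 6)³))*(-20) - 328 = (2*9*(1 + 9*(-5)³))*(-20) - 328 = (2*9*(1 + 9*(-125)))*(-20) - 328 = (2*9*(1 - 1125))*(-20) - 328 = (2*9*(-1124))*(-20) - 328 = -20232*(-20) - 328 = 404640 - 328 = 404312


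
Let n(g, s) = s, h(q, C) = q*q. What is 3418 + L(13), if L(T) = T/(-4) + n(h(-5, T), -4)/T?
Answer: 177551/52 ≈ 3414.4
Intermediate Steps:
h(q, C) = q**2
L(T) = -4/T - T/4 (L(T) = T/(-4) - 4/T = T*(-1/4) - 4/T = -T/4 - 4/T = -4/T - T/4)
3418 + L(13) = 3418 + (-4/13 - 1/4*13) = 3418 + (-4*1/13 - 13/4) = 3418 + (-4/13 - 13/4) = 3418 - 185/52 = 177551/52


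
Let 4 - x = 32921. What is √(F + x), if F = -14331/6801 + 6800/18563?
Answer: 4*I*√3643532117796033923/42082321 ≈ 181.44*I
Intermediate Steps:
x = -32917 (x = 4 - 1*32921 = 4 - 32921 = -32917)
F = -73259851/42082321 (F = -14331*1/6801 + 6800*(1/18563) = -4777/2267 + 6800/18563 = -73259851/42082321 ≈ -1.7409)
√(F + x) = √(-73259851/42082321 - 32917) = √(-1385297020208/42082321) = 4*I*√3643532117796033923/42082321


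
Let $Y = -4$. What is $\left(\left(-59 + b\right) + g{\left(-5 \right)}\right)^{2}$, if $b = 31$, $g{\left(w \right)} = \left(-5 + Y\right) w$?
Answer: $289$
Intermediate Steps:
$g{\left(w \right)} = - 9 w$ ($g{\left(w \right)} = \left(-5 - 4\right) w = - 9 w$)
$\left(\left(-59 + b\right) + g{\left(-5 \right)}\right)^{2} = \left(\left(-59 + 31\right) - -45\right)^{2} = \left(-28 + 45\right)^{2} = 17^{2} = 289$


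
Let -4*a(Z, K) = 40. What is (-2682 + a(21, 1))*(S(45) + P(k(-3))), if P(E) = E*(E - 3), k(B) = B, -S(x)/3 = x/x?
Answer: -40380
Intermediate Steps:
a(Z, K) = -10 (a(Z, K) = -1/4*40 = -10)
S(x) = -3 (S(x) = -3*x/x = -3*1 = -3)
P(E) = E*(-3 + E)
(-2682 + a(21, 1))*(S(45) + P(k(-3))) = (-2682 - 10)*(-3 - 3*(-3 - 3)) = -2692*(-3 - 3*(-6)) = -2692*(-3 + 18) = -2692*15 = -40380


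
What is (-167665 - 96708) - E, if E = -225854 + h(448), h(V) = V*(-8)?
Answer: -34935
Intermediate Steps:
h(V) = -8*V
E = -229438 (E = -225854 - 8*448 = -225854 - 3584 = -229438)
(-167665 - 96708) - E = (-167665 - 96708) - 1*(-229438) = -264373 + 229438 = -34935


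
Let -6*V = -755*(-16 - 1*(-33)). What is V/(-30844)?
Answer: -12835/185064 ≈ -0.069354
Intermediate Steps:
V = 12835/6 (V = -(-755)*(-16 - 1*(-33))/6 = -(-755)*(-16 + 33)/6 = -(-755)*17/6 = -1/6*(-12835) = 12835/6 ≈ 2139.2)
V/(-30844) = (12835/6)/(-30844) = (12835/6)*(-1/30844) = -12835/185064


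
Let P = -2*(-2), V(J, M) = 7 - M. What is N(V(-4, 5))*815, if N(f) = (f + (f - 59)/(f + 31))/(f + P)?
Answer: 815/22 ≈ 37.045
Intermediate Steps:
P = 4
N(f) = (f + (-59 + f)/(31 + f))/(4 + f) (N(f) = (f + (f - 59)/(f + 31))/(f + 4) = (f + (-59 + f)/(31 + f))/(4 + f))
N(V(-4, 5))*815 = ((-59 + (7 - 1*5)**2 + 32*(7 - 1*5))/(124 + (7 - 1*5)**2 + 35*(7 - 1*5)))*815 = ((-59 + (7 - 5)**2 + 32*(7 - 5))/(124 + (7 - 5)**2 + 35*(7 - 5)))*815 = ((-59 + 2**2 + 32*2)/(124 + 2**2 + 35*2))*815 = ((-59 + 4 + 64)/(124 + 4 + 70))*815 = (9/198)*815 = ((1/198)*9)*815 = (1/22)*815 = 815/22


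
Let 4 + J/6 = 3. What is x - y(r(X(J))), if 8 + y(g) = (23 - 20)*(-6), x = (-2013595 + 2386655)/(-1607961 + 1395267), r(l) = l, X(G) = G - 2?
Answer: 2578492/106347 ≈ 24.246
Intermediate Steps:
J = -6 (J = -24 + 6*3 = -24 + 18 = -6)
X(G) = -2 + G
x = -186530/106347 (x = 373060/(-212694) = 373060*(-1/212694) = -186530/106347 ≈ -1.7540)
y(g) = -26 (y(g) = -8 + (23 - 20)*(-6) = -8 + 3*(-6) = -8 - 18 = -26)
x - y(r(X(J))) = -186530/106347 - 1*(-26) = -186530/106347 + 26 = 2578492/106347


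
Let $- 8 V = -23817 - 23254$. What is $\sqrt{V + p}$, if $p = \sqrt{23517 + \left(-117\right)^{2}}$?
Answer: $\frac{\sqrt{94142 + 48 \sqrt{4134}}}{4} \approx 77.954$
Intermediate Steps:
$V = \frac{47071}{8}$ ($V = - \frac{-23817 - 23254}{8} = \left(- \frac{1}{8}\right) \left(-47071\right) = \frac{47071}{8} \approx 5883.9$)
$p = 3 \sqrt{4134}$ ($p = \sqrt{23517 + 13689} = \sqrt{37206} = 3 \sqrt{4134} \approx 192.89$)
$\sqrt{V + p} = \sqrt{\frac{47071}{8} + 3 \sqrt{4134}}$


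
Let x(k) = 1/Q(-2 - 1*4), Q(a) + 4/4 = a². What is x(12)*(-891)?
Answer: -891/35 ≈ -25.457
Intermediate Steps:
Q(a) = -1 + a²
x(k) = 1/35 (x(k) = 1/(-1 + (-2 - 1*4)²) = 1/(-1 + (-2 - 4)²) = 1/(-1 + (-6)²) = 1/(-1 + 36) = 1/35)
x(12)*(-891) = (1/35)*(-891) = -891/35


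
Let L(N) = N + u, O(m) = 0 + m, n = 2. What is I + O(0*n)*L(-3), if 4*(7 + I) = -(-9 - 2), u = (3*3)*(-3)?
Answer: -17/4 ≈ -4.2500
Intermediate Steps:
u = -27 (u = 9*(-3) = -27)
I = -17/4 (I = -7 + (-(-9 - 2))/4 = -7 + (-1*(-11))/4 = -7 + (¼)*11 = -7 + 11/4 = -17/4 ≈ -4.2500)
O(m) = m
L(N) = -27 + N (L(N) = N - 27 = -27 + N)
I + O(0*n)*L(-3) = -17/4 + (0*2)*(-27 - 3) = -17/4 + 0*(-30) = -17/4 + 0 = -17/4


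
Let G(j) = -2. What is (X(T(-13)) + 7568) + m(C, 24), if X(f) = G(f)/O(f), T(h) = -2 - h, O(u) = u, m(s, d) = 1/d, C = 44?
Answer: 1997915/264 ≈ 7567.9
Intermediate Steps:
X(f) = -2/f
(X(T(-13)) + 7568) + m(C, 24) = (-2/(-2 - 1*(-13)) + 7568) + 1/24 = (-2/(-2 + 13) + 7568) + 1/24 = (-2/11 + 7568) + 1/24 = 83246/11 + 1/24 = 1997915/264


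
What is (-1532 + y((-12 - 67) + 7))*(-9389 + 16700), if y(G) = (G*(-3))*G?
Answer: -124901124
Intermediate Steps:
y(G) = -3*G² (y(G) = (-3*G)*G = -3*G²)
(-1532 + y((-12 - 67) + 7))*(-9389 + 16700) = (-1532 - 3*((-12 - 67) + 7)²)*(-9389 + 16700) = (-1532 - 3*(-79 + 7)²)*7311 = (-1532 - 3*(-72)²)*7311 = (-1532 - 3*5184)*7311 = (-1532 - 15552)*7311 = -17084*7311 = -124901124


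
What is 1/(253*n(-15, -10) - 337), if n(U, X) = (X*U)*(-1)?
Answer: -1/38287 ≈ -2.6119e-5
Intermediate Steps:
n(U, X) = -U*X (n(U, X) = (U*X)*(-1) = -U*X)
1/(253*n(-15, -10) - 337) = 1/(253*(-1*(-15)*(-10)) - 337) = 1/(253*(-150) - 337) = 1/(-37950 - 337) = 1/(-38287) = -1/38287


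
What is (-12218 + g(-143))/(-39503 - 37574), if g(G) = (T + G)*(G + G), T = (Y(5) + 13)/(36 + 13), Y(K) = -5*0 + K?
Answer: -1400172/3776773 ≈ -0.37073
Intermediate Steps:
Y(K) = K (Y(K) = 0 + K = K)
T = 18/49 (T = (5 + 13)/(36 + 13) = 18/49 ≈ 0.36735)
g(G) = 2*G*(18/49 + G) (g(G) = (18/49 + G)*(G + G) = (18/49 + G)*(2*G) = 2*G*(18/49 + G))
(-12218 + g(-143))/(-39503 - 37574) = (-12218 + (2/49)*(-143)*(18 + 49*(-143)))/(-39503 - 37574) = (-12218 + (2/49)*(-143)*(18 - 7007))/(-77077) = (-12218 + (2/49)*(-143)*(-6989))*(-1/77077) = (-12218 + 1998854/49)*(-1/77077) = (1400172/49)*(-1/77077) = -1400172/3776773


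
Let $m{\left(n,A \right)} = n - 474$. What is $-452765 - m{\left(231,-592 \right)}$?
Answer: $-452522$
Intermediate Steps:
$m{\left(n,A \right)} = -474 + n$
$-452765 - m{\left(231,-592 \right)} = -452765 - \left(-474 + 231\right) = -452765 - -243 = -452765 + 243 = -452522$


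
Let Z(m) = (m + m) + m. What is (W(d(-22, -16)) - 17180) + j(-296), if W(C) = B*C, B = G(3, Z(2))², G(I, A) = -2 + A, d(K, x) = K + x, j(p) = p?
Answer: -18084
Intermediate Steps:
Z(m) = 3*m (Z(m) = 2*m + m = 3*m)
B = 16 (B = (-2 + 3*2)² = (-2 + 6)² = 4² = 16)
W(C) = 16*C
(W(d(-22, -16)) - 17180) + j(-296) = (16*(-22 - 16) - 17180) - 296 = (16*(-38) - 17180) - 296 = (-608 - 17180) - 296 = -17788 - 296 = -18084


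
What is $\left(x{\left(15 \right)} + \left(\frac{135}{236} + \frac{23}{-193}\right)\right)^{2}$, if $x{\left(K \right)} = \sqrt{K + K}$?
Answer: $\frac{62664082249}{2074620304} + \frac{20627 \sqrt{30}}{22774} \approx 35.166$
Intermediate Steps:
$x{\left(K \right)} = \sqrt{2} \sqrt{K}$ ($x{\left(K \right)} = \sqrt{2 K} = \sqrt{2} \sqrt{K}$)
$\left(x{\left(15 \right)} + \left(\frac{135}{236} + \frac{23}{-193}\right)\right)^{2} = \left(\sqrt{2} \sqrt{15} + \left(\frac{135}{236} + \frac{23}{-193}\right)\right)^{2} = \left(\sqrt{30} + \left(135 \cdot \frac{1}{236} + 23 \left(- \frac{1}{193}\right)\right)\right)^{2} = \left(\sqrt{30} + \left(\frac{135}{236} - \frac{23}{193}\right)\right)^{2} = \left(\sqrt{30} + \frac{20627}{45548}\right)^{2} = \left(\frac{20627}{45548} + \sqrt{30}\right)^{2}$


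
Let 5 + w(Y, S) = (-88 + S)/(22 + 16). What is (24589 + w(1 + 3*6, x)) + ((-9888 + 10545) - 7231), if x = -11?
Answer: 684281/38 ≈ 18007.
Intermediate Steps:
w(Y, S) = -139/19 + S/38 (w(Y, S) = -5 + (-88 + S)/(22 + 16) = -5 + (-88 + S)/38 = -5 + (-88 + S)*(1/38) = -5 + (-44/19 + S/38) = -139/19 + S/38)
(24589 + w(1 + 3*6, x)) + ((-9888 + 10545) - 7231) = (24589 + (-139/19 + (1/38)*(-11))) + ((-9888 + 10545) - 7231) = (24589 + (-139/19 - 11/38)) + (657 - 7231) = (24589 - 289/38) - 6574 = 934093/38 - 6574 = 684281/38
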